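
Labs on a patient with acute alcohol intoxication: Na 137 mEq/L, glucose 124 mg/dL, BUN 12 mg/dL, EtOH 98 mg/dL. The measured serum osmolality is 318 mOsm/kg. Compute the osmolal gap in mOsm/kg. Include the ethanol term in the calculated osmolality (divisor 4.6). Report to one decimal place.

Calculated osmolality = 2·Na + glucose/18 + BUN/2.8 + ethanol/4.6
= 2·137 + 124/18 + 12/2.8 + 98/4.6
= 274 + 6.89 + 4.29 + 21.30
= 306.48 mOsm/kg ≈ 306.5 mOsm/kg
Osmolar gap = measured − calculated = 318 − 306.5 = 11.5 mOsm/kg

11.5 mOsm/kg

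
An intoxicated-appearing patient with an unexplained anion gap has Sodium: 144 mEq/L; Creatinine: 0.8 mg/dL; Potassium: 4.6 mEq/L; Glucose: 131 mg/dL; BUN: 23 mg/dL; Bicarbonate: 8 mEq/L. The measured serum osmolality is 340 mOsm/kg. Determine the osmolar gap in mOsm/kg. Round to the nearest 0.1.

Calculated osmolality = 2·Na + glucose/18 + BUN/2.8
= 2·144 + 131/18 + 23/2.8
= 288 + 7.28 + 8.21
= 303.49 mOsm/kg ≈ 303.5 mOsm/kg
Osmolar gap = measured − calculated = 340 − 303.5 = 36.5 mOsm/kg

36.5 mOsm/kg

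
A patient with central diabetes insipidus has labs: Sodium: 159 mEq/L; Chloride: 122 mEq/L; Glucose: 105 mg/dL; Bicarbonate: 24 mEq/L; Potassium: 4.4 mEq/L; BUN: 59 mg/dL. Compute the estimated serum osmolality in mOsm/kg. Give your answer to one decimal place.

Calculated osmolality = 2·Na + glucose/18 + BUN/2.8
= 2·159 + 105/18 + 59/2.8
= 318 + 5.83 + 21.07
= 344.9 mOsm/kg

344.9 mOsm/kg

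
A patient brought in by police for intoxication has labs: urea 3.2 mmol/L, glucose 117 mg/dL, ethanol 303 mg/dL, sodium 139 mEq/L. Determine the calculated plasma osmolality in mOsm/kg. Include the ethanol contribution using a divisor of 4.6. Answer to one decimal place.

353.6 mOsm/kg

Calculated osmolality = 2·Na + glucose/18 + urea + ethanol/4.6
= 2·139 + 117/18 + 3.2 + 303/4.6
= 278 + 6.50 + 3.20 + 65.87
= 353.57 mOsm/kg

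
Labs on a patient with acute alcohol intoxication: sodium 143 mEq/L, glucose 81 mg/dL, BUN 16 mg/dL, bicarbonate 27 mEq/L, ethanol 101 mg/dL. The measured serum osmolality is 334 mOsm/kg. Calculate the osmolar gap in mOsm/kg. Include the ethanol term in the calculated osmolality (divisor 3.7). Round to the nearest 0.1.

Calculated osmolality = 2·Na + glucose/18 + BUN/2.8 + ethanol/3.7
= 2·143 + 81/18 + 16/2.8 + 101/3.7
= 286 + 4.50 + 5.71 + 27.30
= 323.51 mOsm/kg ≈ 323.5 mOsm/kg
Osmolar gap = measured − calculated = 334 − 323.5 = 10.5 mOsm/kg

10.5 mOsm/kg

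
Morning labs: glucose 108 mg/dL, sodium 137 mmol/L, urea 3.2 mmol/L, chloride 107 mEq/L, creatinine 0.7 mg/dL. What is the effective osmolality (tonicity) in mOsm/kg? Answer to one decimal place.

280.0 mOsm/kg

Effective osmolality excludes urea (freely permeant across cell membranes):
2·Na + glucose/18
= 2·137 + 108/18
= 274 + 6
= 280 mOsm/kg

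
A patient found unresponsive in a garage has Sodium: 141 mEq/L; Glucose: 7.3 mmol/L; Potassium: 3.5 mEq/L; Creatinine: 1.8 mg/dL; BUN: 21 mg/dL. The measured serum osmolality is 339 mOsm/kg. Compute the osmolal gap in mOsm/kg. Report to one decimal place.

Calculated osmolality = 2·Na + glucose + BUN/2.8
= 2·141 + 7.3 + 21/2.8
= 282 + 7.30 + 7.50
= 296.8 mOsm/kg ≈ 296.8 mOsm/kg
Osmolar gap = measured − calculated = 339 − 296.8 = 42.2 mOsm/kg

42.2 mOsm/kg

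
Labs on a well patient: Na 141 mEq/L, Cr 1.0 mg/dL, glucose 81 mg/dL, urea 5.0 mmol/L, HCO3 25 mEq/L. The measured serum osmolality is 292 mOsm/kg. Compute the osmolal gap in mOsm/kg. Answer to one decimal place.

Calculated osmolality = 2·Na + glucose/18 + urea
= 2·141 + 81/18 + 5
= 282 + 4.50 + 5
= 291.5 mOsm/kg ≈ 291.5 mOsm/kg
Osmolar gap = measured − calculated = 292 − 291.5 = 0.5 mOsm/kg

0.5 mOsm/kg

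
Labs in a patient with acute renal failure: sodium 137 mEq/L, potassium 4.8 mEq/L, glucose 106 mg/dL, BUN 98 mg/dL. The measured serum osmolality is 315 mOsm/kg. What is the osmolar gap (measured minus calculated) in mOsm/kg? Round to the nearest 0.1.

0.1 mOsm/kg

Calculated osmolality = 2·Na + glucose/18 + BUN/2.8
= 2·137 + 106/18 + 98/2.8
= 274 + 5.89 + 35
= 314.89 mOsm/kg ≈ 314.9 mOsm/kg
Osmolar gap = measured − calculated = 315 − 314.9 = 0.1 mOsm/kg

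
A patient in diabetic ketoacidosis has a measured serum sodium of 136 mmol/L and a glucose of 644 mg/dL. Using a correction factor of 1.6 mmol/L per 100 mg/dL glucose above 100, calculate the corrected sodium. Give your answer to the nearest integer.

Corrected Na = measured Na + 1.6 · (glucose − 100)/100
= 136 + 1.6 · (644 − 100)/100
= 136 + 8.7
= 144.7 mmol/L

145 mmol/L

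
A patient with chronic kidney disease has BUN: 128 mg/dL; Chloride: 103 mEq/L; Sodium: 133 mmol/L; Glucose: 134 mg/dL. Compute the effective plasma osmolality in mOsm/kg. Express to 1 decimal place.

Effective osmolality excludes urea (freely permeant across cell membranes):
2·Na + glucose/18
= 2·133 + 134/18
= 266 + 7.44
= 273.44 mOsm/kg

273.4 mOsm/kg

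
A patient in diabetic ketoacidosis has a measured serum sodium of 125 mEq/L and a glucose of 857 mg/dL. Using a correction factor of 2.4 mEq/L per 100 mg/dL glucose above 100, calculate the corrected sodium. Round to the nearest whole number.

143 mEq/L

Corrected Na = measured Na + 2.4 · (glucose − 100)/100
= 125 + 2.4 · (857 − 100)/100
= 125 + 18.2
= 143.2 mEq/L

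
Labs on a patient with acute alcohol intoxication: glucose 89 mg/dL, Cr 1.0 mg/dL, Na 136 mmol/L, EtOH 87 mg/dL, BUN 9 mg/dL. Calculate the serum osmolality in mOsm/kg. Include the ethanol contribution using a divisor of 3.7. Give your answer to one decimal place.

303.7 mOsm/kg

Calculated osmolality = 2·Na + glucose/18 + BUN/2.8 + ethanol/3.7
= 2·136 + 89/18 + 9/2.8 + 87/3.7
= 272 + 4.94 + 3.21 + 23.51
= 303.66 mOsm/kg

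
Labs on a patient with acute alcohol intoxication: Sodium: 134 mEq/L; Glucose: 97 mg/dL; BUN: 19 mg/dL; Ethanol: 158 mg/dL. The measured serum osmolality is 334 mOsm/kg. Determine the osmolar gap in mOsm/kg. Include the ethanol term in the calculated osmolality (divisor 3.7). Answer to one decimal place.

11.1 mOsm/kg

Calculated osmolality = 2·Na + glucose/18 + BUN/2.8 + ethanol/3.7
= 2·134 + 97/18 + 19/2.8 + 158/3.7
= 268 + 5.39 + 6.79 + 42.70
= 322.88 mOsm/kg ≈ 322.9 mOsm/kg
Osmolar gap = measured − calculated = 334 − 322.9 = 11.1 mOsm/kg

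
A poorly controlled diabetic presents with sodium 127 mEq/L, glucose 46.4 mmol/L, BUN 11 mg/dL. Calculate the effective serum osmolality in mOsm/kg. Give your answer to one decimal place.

Effective osmolality excludes urea (freely permeant across cell membranes):
2·Na + glucose
= 2·127 + 46.4
= 254 + 46.4
= 300.4 mOsm/kg

300.4 mOsm/kg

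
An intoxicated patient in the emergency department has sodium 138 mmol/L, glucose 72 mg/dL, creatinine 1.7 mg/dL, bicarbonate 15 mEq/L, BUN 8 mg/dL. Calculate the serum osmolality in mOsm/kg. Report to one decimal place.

Calculated osmolality = 2·Na + glucose/18 + BUN/2.8
= 2·138 + 72/18 + 8/2.8
= 276 + 4 + 2.86
= 282.86 mOsm/kg

282.9 mOsm/kg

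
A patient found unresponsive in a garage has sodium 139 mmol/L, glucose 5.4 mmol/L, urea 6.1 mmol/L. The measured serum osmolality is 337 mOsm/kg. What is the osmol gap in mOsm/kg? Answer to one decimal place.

Calculated osmolality = 2·Na + glucose + urea
= 2·139 + 5.4 + 6.1
= 278 + 5.40 + 6.10
= 289.5 mOsm/kg ≈ 289.5 mOsm/kg
Osmolar gap = measured − calculated = 337 − 289.5 = 47.5 mOsm/kg

47.5 mOsm/kg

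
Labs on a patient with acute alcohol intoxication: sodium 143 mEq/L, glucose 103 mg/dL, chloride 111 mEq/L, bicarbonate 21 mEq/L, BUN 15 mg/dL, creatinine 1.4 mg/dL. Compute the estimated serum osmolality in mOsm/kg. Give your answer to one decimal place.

297.1 mOsm/kg

Calculated osmolality = 2·Na + glucose/18 + BUN/2.8
= 2·143 + 103/18 + 15/2.8
= 286 + 5.72 + 5.36
= 297.08 mOsm/kg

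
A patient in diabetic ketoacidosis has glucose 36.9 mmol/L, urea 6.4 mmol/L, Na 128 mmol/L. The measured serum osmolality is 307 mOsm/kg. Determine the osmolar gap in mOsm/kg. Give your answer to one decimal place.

Calculated osmolality = 2·Na + glucose + urea
= 2·128 + 36.9 + 6.4
= 256 + 36.90 + 6.40
= 299.3 mOsm/kg ≈ 299.3 mOsm/kg
Osmolar gap = measured − calculated = 307 − 299.3 = 7.7 mOsm/kg

7.7 mOsm/kg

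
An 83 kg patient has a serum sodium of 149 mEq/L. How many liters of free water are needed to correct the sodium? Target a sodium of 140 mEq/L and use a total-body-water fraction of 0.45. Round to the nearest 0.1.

TBW = 0.45 · 83 = 37.35 L
Free water deficit = TBW · (Na/140 − 1)
= 37.35 · (149/140 − 1)
= 37.35 · 0.0643
= 2.4 L

2.4 L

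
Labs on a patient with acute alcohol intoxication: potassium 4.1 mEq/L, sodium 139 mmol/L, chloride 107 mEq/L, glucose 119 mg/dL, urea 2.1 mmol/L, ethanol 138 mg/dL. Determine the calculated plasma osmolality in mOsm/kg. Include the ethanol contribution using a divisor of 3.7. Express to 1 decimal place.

Calculated osmolality = 2·Na + glucose/18 + urea + ethanol/3.7
= 2·139 + 119/18 + 2.1 + 138/3.7
= 278 + 6.61 + 2.10 + 37.30
= 324.01 mOsm/kg

324.0 mOsm/kg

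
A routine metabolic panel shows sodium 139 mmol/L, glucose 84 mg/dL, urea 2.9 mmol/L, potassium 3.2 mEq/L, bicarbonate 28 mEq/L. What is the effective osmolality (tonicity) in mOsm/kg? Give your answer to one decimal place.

Effective osmolality excludes urea (freely permeant across cell membranes):
2·Na + glucose/18
= 2·139 + 84/18
= 278 + 4.67
= 282.67 mOsm/kg

282.7 mOsm/kg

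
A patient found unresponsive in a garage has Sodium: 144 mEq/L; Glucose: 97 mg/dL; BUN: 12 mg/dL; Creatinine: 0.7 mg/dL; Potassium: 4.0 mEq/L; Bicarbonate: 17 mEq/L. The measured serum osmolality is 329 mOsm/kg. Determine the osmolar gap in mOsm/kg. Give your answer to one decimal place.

31.3 mOsm/kg

Calculated osmolality = 2·Na + glucose/18 + BUN/2.8
= 2·144 + 97/18 + 12/2.8
= 288 + 5.39 + 4.29
= 297.68 mOsm/kg ≈ 297.7 mOsm/kg
Osmolar gap = measured − calculated = 329 − 297.7 = 31.3 mOsm/kg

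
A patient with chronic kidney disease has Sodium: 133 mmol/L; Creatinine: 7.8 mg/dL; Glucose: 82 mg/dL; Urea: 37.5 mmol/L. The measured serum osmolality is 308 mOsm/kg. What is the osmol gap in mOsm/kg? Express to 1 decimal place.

-0.1 mOsm/kg

Calculated osmolality = 2·Na + glucose/18 + urea
= 2·133 + 82/18 + 37.5
= 266 + 4.56 + 37.50
= 308.06 mOsm/kg ≈ 308.1 mOsm/kg
Osmolar gap = measured − calculated = 308 − 308.1 = -0.1 mOsm/kg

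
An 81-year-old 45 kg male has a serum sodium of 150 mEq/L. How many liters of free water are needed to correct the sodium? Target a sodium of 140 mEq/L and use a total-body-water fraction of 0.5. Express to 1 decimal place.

TBW = 0.5 · 45 = 22.5 L
Free water deficit = TBW · (Na/140 − 1)
= 22.5 · (150/140 − 1)
= 22.5 · 0.0714
= 1.61 L

1.6 L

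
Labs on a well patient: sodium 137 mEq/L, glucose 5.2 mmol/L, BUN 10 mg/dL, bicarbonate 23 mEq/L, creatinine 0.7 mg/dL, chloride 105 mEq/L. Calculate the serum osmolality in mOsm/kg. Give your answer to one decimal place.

282.8 mOsm/kg

Calculated osmolality = 2·Na + glucose + BUN/2.8
= 2·137 + 5.2 + 10/2.8
= 274 + 5.20 + 3.57
= 282.77 mOsm/kg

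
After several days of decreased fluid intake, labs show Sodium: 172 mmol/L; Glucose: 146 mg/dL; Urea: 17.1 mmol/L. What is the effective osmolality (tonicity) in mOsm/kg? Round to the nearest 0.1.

Effective osmolality excludes urea (freely permeant across cell membranes):
2·Na + glucose/18
= 2·172 + 146/18
= 344 + 8.11
= 352.11 mOsm/kg

352.1 mOsm/kg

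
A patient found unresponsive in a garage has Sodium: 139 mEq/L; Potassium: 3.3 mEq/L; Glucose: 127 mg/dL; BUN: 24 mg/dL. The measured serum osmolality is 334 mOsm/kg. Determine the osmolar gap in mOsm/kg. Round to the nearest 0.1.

40.4 mOsm/kg

Calculated osmolality = 2·Na + glucose/18 + BUN/2.8
= 2·139 + 127/18 + 24/2.8
= 278 + 7.06 + 8.57
= 293.63 mOsm/kg ≈ 293.6 mOsm/kg
Osmolar gap = measured − calculated = 334 − 293.6 = 40.4 mOsm/kg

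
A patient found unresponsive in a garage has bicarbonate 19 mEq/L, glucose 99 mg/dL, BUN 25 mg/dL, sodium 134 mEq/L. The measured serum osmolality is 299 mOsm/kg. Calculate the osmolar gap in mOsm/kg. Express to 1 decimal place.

16.6 mOsm/kg

Calculated osmolality = 2·Na + glucose/18 + BUN/2.8
= 2·134 + 99/18 + 25/2.8
= 268 + 5.50 + 8.93
= 282.43 mOsm/kg ≈ 282.4 mOsm/kg
Osmolar gap = measured − calculated = 299 − 282.4 = 16.6 mOsm/kg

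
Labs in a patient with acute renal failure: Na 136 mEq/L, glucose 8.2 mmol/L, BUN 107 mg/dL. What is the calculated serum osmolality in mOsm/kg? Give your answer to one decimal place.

318.4 mOsm/kg

Calculated osmolality = 2·Na + glucose + BUN/2.8
= 2·136 + 8.2 + 107/2.8
= 272 + 8.20 + 38.21
= 318.41 mOsm/kg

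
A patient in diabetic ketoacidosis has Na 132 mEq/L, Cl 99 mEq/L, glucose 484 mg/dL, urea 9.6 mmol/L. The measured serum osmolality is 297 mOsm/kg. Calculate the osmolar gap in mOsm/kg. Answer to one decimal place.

Calculated osmolality = 2·Na + glucose/18 + urea
= 2·132 + 484/18 + 9.6
= 264 + 26.89 + 9.60
= 300.49 mOsm/kg ≈ 300.5 mOsm/kg
Osmolar gap = measured − calculated = 297 − 300.5 = -3.5 mOsm/kg

-3.5 mOsm/kg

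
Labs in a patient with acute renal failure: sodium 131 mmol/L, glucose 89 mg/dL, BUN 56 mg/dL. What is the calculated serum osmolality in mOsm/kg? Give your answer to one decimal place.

286.9 mOsm/kg

Calculated osmolality = 2·Na + glucose/18 + BUN/2.8
= 2·131 + 89/18 + 56/2.8
= 262 + 4.94 + 20
= 286.94 mOsm/kg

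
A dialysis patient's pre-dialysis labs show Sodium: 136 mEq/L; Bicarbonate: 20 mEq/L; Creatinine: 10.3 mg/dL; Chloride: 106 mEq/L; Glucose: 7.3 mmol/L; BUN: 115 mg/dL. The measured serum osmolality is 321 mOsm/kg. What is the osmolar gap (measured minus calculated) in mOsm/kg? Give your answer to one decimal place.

Calculated osmolality = 2·Na + glucose + BUN/2.8
= 2·136 + 7.3 + 115/2.8
= 272 + 7.30 + 41.07
= 320.37 mOsm/kg ≈ 320.4 mOsm/kg
Osmolar gap = measured − calculated = 321 − 320.4 = 0.6 mOsm/kg

0.6 mOsm/kg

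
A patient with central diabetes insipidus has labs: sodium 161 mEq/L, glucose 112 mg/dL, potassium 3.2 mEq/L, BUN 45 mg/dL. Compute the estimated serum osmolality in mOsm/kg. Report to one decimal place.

Calculated osmolality = 2·Na + glucose/18 + BUN/2.8
= 2·161 + 112/18 + 45/2.8
= 322 + 6.22 + 16.07
= 344.29 mOsm/kg

344.3 mOsm/kg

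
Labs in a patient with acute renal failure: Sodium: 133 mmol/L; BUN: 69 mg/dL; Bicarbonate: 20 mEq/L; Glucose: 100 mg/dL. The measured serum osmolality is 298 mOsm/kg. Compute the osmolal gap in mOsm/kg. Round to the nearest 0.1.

1.8 mOsm/kg

Calculated osmolality = 2·Na + glucose/18 + BUN/2.8
= 2·133 + 100/18 + 69/2.8
= 266 + 5.56 + 24.64
= 296.2 mOsm/kg ≈ 296.2 mOsm/kg
Osmolar gap = measured − calculated = 298 − 296.2 = 1.8 mOsm/kg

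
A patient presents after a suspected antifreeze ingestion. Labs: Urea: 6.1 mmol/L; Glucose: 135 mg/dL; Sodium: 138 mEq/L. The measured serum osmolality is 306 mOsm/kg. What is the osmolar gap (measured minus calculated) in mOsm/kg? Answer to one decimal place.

Calculated osmolality = 2·Na + glucose/18 + urea
= 2·138 + 135/18 + 6.1
= 276 + 7.50 + 6.10
= 289.6 mOsm/kg ≈ 289.6 mOsm/kg
Osmolar gap = measured − calculated = 306 − 289.6 = 16.4 mOsm/kg

16.4 mOsm/kg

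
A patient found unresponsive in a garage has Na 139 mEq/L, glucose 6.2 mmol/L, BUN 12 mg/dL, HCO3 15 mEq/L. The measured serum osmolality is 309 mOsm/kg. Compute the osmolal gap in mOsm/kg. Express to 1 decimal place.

20.5 mOsm/kg

Calculated osmolality = 2·Na + glucose + BUN/2.8
= 2·139 + 6.2 + 12/2.8
= 278 + 6.20 + 4.29
= 288.49 mOsm/kg ≈ 288.5 mOsm/kg
Osmolar gap = measured − calculated = 309 − 288.5 = 20.5 mOsm/kg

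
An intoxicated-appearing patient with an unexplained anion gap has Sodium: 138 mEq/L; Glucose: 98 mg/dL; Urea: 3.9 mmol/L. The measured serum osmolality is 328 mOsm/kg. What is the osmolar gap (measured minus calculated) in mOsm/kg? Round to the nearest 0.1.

42.7 mOsm/kg

Calculated osmolality = 2·Na + glucose/18 + urea
= 2·138 + 98/18 + 3.9
= 276 + 5.44 + 3.90
= 285.34 mOsm/kg ≈ 285.3 mOsm/kg
Osmolar gap = measured − calculated = 328 − 285.3 = 42.7 mOsm/kg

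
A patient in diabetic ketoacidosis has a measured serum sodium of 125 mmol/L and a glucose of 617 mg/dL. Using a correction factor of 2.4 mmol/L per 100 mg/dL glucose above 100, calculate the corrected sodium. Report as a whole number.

Corrected Na = measured Na + 2.4 · (glucose − 100)/100
= 125 + 2.4 · (617 − 100)/100
= 125 + 12.4
= 137.4 mmol/L

137 mmol/L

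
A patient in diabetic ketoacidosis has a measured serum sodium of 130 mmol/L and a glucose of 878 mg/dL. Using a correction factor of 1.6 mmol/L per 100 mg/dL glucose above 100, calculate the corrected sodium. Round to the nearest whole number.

Corrected Na = measured Na + 1.6 · (glucose − 100)/100
= 130 + 1.6 · (878 − 100)/100
= 130 + 12.4
= 142.4 mmol/L

142 mmol/L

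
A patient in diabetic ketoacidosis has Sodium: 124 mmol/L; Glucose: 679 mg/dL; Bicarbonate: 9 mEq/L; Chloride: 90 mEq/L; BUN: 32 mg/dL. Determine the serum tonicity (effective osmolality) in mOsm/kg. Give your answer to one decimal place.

285.7 mOsm/kg

Effective osmolality excludes urea (freely permeant across cell membranes):
2·Na + glucose/18
= 2·124 + 679/18
= 248 + 37.72
= 285.72 mOsm/kg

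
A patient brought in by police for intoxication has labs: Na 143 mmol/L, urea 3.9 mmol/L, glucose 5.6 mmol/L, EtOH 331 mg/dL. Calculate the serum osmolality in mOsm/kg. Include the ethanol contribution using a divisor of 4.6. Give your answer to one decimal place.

367.5 mOsm/kg

Calculated osmolality = 2·Na + glucose + urea + ethanol/4.6
= 2·143 + 5.6 + 3.9 + 331/4.6
= 286 + 5.60 + 3.90 + 71.96
= 367.46 mOsm/kg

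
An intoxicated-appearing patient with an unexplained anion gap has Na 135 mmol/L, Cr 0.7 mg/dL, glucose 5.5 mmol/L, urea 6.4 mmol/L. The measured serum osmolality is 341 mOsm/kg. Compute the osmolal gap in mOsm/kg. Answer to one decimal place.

59.1 mOsm/kg

Calculated osmolality = 2·Na + glucose + urea
= 2·135 + 5.5 + 6.4
= 270 + 5.50 + 6.40
= 281.9 mOsm/kg ≈ 281.9 mOsm/kg
Osmolar gap = measured − calculated = 341 − 281.9 = 59.1 mOsm/kg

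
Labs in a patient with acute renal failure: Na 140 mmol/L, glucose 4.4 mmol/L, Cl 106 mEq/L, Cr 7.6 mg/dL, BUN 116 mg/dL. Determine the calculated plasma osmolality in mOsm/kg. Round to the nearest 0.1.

325.8 mOsm/kg

Calculated osmolality = 2·Na + glucose + BUN/2.8
= 2·140 + 4.4 + 116/2.8
= 280 + 4.40 + 41.43
= 325.83 mOsm/kg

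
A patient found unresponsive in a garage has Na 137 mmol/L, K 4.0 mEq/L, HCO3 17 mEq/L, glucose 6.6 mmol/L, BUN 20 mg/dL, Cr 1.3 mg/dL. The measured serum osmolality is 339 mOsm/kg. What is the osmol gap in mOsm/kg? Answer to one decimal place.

51.3 mOsm/kg

Calculated osmolality = 2·Na + glucose + BUN/2.8
= 2·137 + 6.6 + 20/2.8
= 274 + 6.60 + 7.14
= 287.74 mOsm/kg ≈ 287.7 mOsm/kg
Osmolar gap = measured − calculated = 339 − 287.7 = 51.3 mOsm/kg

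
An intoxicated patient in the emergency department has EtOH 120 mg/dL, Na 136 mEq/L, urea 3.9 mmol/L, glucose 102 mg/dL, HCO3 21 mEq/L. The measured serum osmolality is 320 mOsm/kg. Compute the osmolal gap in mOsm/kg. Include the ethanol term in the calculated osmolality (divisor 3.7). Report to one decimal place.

Calculated osmolality = 2·Na + glucose/18 + urea + ethanol/3.7
= 2·136 + 102/18 + 3.9 + 120/3.7
= 272 + 5.67 + 3.90 + 32.43
= 314 mOsm/kg ≈ 314.0 mOsm/kg
Osmolar gap = measured − calculated = 320 − 314.0 = 6.0 mOsm/kg

6.0 mOsm/kg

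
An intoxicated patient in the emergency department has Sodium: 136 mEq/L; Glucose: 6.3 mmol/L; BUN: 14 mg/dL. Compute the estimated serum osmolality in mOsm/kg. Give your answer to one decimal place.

Calculated osmolality = 2·Na + glucose + BUN/2.8
= 2·136 + 6.3 + 14/2.8
= 272 + 6.30 + 5
= 283.3 mOsm/kg

283.3 mOsm/kg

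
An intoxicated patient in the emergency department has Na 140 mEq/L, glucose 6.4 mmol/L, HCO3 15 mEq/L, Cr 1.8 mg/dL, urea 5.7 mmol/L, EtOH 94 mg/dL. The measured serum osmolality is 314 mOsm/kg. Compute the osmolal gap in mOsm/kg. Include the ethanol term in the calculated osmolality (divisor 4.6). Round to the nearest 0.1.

1.5 mOsm/kg

Calculated osmolality = 2·Na + glucose + urea + ethanol/4.6
= 2·140 + 6.4 + 5.7 + 94/4.6
= 280 + 6.40 + 5.70 + 20.43
= 312.53 mOsm/kg ≈ 312.5 mOsm/kg
Osmolar gap = measured − calculated = 314 − 312.5 = 1.5 mOsm/kg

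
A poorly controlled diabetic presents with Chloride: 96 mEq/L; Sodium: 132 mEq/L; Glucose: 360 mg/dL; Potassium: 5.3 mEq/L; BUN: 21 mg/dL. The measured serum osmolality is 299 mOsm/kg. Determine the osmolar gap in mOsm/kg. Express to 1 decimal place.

7.5 mOsm/kg

Calculated osmolality = 2·Na + glucose/18 + BUN/2.8
= 2·132 + 360/18 + 21/2.8
= 264 + 20 + 7.50
= 291.5 mOsm/kg ≈ 291.5 mOsm/kg
Osmolar gap = measured − calculated = 299 − 291.5 = 7.5 mOsm/kg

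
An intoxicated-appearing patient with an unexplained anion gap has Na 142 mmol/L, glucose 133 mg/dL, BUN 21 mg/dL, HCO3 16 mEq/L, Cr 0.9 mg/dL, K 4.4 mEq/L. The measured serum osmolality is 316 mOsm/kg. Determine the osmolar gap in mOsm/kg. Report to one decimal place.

17.1 mOsm/kg

Calculated osmolality = 2·Na + glucose/18 + BUN/2.8
= 2·142 + 133/18 + 21/2.8
= 284 + 7.39 + 7.50
= 298.89 mOsm/kg ≈ 298.9 mOsm/kg
Osmolar gap = measured − calculated = 316 − 298.9 = 17.1 mOsm/kg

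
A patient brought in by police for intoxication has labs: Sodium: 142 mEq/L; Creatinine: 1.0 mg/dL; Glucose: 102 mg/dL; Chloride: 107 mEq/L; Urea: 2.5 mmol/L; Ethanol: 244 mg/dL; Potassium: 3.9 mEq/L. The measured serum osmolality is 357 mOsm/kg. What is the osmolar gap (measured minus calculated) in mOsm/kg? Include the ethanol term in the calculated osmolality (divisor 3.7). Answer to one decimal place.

Calculated osmolality = 2·Na + glucose/18 + urea + ethanol/3.7
= 2·142 + 102/18 + 2.5 + 244/3.7
= 284 + 5.67 + 2.50 + 65.95
= 358.12 mOsm/kg ≈ 358.1 mOsm/kg
Osmolar gap = measured − calculated = 357 − 358.1 = -1.1 mOsm/kg

-1.1 mOsm/kg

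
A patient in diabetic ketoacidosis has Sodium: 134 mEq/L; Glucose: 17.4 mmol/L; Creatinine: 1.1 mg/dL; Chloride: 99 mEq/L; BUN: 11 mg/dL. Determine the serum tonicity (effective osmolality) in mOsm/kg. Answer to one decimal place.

Effective osmolality excludes urea (freely permeant across cell membranes):
2·Na + glucose
= 2·134 + 17.4
= 268 + 17.4
= 285.4 mOsm/kg

285.4 mOsm/kg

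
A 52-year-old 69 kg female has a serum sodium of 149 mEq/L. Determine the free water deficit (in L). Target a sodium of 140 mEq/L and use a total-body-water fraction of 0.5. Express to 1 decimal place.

2.2 L

TBW = 0.5 · 69 = 34.5 L
Free water deficit = TBW · (Na/140 − 1)
= 34.5 · (149/140 − 1)
= 34.5 · 0.0643
= 2.22 L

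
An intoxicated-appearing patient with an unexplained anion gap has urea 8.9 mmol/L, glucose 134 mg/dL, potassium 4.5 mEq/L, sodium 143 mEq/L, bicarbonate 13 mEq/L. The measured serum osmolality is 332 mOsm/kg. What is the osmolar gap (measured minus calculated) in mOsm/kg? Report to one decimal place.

Calculated osmolality = 2·Na + glucose/18 + urea
= 2·143 + 134/18 + 8.9
= 286 + 7.44 + 8.90
= 302.34 mOsm/kg ≈ 302.3 mOsm/kg
Osmolar gap = measured − calculated = 332 − 302.3 = 29.7 mOsm/kg

29.7 mOsm/kg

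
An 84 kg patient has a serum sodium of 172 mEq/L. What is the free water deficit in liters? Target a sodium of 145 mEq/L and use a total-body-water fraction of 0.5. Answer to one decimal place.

TBW = 0.5 · 84 = 42 L
Free water deficit = TBW · (Na/145 − 1)
= 42 · (172/145 − 1)
= 42 · 0.1862
= 7.82 L

7.8 L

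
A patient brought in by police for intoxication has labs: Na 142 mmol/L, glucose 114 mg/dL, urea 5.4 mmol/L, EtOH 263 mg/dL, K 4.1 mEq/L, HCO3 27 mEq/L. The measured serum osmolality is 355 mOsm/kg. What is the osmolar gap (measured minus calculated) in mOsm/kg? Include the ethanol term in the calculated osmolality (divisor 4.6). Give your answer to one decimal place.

2.1 mOsm/kg

Calculated osmolality = 2·Na + glucose/18 + urea + ethanol/4.6
= 2·142 + 114/18 + 5.4 + 263/4.6
= 284 + 6.33 + 5.40 + 57.17
= 352.9 mOsm/kg ≈ 352.9 mOsm/kg
Osmolar gap = measured − calculated = 355 − 352.9 = 2.1 mOsm/kg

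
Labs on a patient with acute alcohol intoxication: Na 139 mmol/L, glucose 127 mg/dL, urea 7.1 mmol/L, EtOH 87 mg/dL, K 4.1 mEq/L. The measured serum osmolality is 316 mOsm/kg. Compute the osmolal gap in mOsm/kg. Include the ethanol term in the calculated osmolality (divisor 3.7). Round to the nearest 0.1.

0.3 mOsm/kg

Calculated osmolality = 2·Na + glucose/18 + urea + ethanol/3.7
= 2·139 + 127/18 + 7.1 + 87/3.7
= 278 + 7.06 + 7.10 + 23.51
= 315.67 mOsm/kg ≈ 315.7 mOsm/kg
Osmolar gap = measured − calculated = 316 − 315.7 = 0.3 mOsm/kg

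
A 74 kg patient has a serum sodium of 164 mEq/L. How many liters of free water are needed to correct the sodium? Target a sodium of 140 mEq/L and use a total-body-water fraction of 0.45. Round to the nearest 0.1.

TBW = 0.45 · 74 = 33.3 L
Free water deficit = TBW · (Na/140 − 1)
= 33.3 · (164/140 − 1)
= 33.3 · 0.1714
= 5.71 L

5.7 L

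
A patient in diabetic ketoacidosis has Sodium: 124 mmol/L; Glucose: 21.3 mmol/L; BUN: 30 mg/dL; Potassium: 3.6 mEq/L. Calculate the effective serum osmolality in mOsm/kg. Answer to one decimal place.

269.3 mOsm/kg

Effective osmolality excludes urea (freely permeant across cell membranes):
2·Na + glucose
= 2·124 + 21.3
= 248 + 21.3
= 269.3 mOsm/kg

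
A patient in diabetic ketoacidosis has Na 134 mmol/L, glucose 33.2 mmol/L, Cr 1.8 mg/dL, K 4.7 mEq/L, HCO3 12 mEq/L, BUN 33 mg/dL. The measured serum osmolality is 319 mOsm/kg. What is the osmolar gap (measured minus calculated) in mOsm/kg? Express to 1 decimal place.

Calculated osmolality = 2·Na + glucose + BUN/2.8
= 2·134 + 33.2 + 33/2.8
= 268 + 33.20 + 11.79
= 312.99 mOsm/kg ≈ 313.0 mOsm/kg
Osmolar gap = measured − calculated = 319 − 313.0 = 6.0 mOsm/kg

6.0 mOsm/kg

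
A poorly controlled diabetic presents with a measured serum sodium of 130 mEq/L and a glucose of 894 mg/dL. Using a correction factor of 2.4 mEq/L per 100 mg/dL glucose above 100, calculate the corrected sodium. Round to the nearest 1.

149 mEq/L

Corrected Na = measured Na + 2.4 · (glucose − 100)/100
= 130 + 2.4 · (894 − 100)/100
= 130 + 19.1
= 149.1 mEq/L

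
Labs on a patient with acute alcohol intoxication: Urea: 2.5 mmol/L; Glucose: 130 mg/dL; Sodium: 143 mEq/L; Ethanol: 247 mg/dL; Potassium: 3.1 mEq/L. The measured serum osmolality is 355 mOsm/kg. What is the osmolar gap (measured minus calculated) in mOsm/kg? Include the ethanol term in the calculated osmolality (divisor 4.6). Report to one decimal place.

5.6 mOsm/kg

Calculated osmolality = 2·Na + glucose/18 + urea + ethanol/4.6
= 2·143 + 130/18 + 2.5 + 247/4.6
= 286 + 7.22 + 2.50 + 53.70
= 349.42 mOsm/kg ≈ 349.4 mOsm/kg
Osmolar gap = measured − calculated = 355 − 349.4 = 5.6 mOsm/kg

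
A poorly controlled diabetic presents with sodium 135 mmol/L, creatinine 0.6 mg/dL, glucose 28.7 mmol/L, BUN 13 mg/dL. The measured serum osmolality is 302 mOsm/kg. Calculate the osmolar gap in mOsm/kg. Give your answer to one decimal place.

Calculated osmolality = 2·Na + glucose + BUN/2.8
= 2·135 + 28.7 + 13/2.8
= 270 + 28.70 + 4.64
= 303.34 mOsm/kg ≈ 303.3 mOsm/kg
Osmolar gap = measured − calculated = 302 − 303.3 = -1.3 mOsm/kg

-1.3 mOsm/kg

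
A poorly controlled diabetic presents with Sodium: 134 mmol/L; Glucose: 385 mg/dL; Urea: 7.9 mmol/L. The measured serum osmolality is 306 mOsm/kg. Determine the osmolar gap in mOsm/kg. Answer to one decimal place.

8.7 mOsm/kg

Calculated osmolality = 2·Na + glucose/18 + urea
= 2·134 + 385/18 + 7.9
= 268 + 21.39 + 7.90
= 297.29 mOsm/kg ≈ 297.3 mOsm/kg
Osmolar gap = measured − calculated = 306 − 297.3 = 8.7 mOsm/kg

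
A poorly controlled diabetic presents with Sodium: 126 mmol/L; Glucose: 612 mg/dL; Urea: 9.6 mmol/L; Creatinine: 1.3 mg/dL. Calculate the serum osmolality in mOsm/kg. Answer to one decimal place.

Calculated osmolality = 2·Na + glucose/18 + urea
= 2·126 + 612/18 + 9.6
= 252 + 34 + 9.60
= 295.6 mOsm/kg

295.6 mOsm/kg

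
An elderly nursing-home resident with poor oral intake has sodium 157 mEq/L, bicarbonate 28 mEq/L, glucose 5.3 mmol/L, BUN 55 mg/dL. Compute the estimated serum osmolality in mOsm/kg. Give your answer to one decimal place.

338.9 mOsm/kg

Calculated osmolality = 2·Na + glucose + BUN/2.8
= 2·157 + 5.3 + 55/2.8
= 314 + 5.30 + 19.64
= 338.94 mOsm/kg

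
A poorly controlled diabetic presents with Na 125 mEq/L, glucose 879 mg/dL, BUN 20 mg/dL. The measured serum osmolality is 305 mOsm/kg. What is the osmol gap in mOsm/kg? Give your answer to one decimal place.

Calculated osmolality = 2·Na + glucose/18 + BUN/2.8
= 2·125 + 879/18 + 20/2.8
= 250 + 48.83 + 7.14
= 305.97 mOsm/kg ≈ 306.0 mOsm/kg
Osmolar gap = measured − calculated = 305 − 306.0 = -1.0 mOsm/kg

-1.0 mOsm/kg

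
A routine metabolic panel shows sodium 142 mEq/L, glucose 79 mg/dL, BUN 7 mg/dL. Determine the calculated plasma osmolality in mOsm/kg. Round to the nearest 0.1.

290.9 mOsm/kg

Calculated osmolality = 2·Na + glucose/18 + BUN/2.8
= 2·142 + 79/18 + 7/2.8
= 284 + 4.39 + 2.50
= 290.89 mOsm/kg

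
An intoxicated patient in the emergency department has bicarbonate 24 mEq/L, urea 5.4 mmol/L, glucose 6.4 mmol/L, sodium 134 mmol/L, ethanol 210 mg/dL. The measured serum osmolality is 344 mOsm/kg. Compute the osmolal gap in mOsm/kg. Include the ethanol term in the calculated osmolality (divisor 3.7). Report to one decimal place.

7.4 mOsm/kg

Calculated osmolality = 2·Na + glucose + urea + ethanol/3.7
= 2·134 + 6.4 + 5.4 + 210/3.7
= 268 + 6.40 + 5.40 + 56.76
= 336.56 mOsm/kg ≈ 336.6 mOsm/kg
Osmolar gap = measured − calculated = 344 − 336.6 = 7.4 mOsm/kg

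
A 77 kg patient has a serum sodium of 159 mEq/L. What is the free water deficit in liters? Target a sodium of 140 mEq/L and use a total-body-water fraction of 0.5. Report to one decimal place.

TBW = 0.5 · 77 = 38.5 L
Free water deficit = TBW · (Na/140 − 1)
= 38.5 · (159/140 − 1)
= 38.5 · 0.1357
= 5.22 L

5.2 L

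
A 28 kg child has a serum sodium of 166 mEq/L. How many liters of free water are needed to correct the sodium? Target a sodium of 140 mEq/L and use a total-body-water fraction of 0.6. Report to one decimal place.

3.1 L

TBW = 0.6 · 28 = 16.8 L
Free water deficit = TBW · (Na/140 − 1)
= 16.8 · (166/140 − 1)
= 16.8 · 0.1857
= 3.12 L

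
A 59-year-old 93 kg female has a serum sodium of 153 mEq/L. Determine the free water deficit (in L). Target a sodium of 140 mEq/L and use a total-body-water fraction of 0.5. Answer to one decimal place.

4.3 L

TBW = 0.5 · 93 = 46.5 L
Free water deficit = TBW · (Na/140 − 1)
= 46.5 · (153/140 − 1)
= 46.5 · 0.0929
= 4.32 L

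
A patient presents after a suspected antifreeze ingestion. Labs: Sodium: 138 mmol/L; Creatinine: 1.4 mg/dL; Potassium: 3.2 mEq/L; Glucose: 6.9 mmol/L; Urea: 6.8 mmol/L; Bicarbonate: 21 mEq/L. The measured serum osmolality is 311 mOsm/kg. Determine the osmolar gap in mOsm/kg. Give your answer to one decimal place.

Calculated osmolality = 2·Na + glucose + urea
= 2·138 + 6.9 + 6.8
= 276 + 6.90 + 6.80
= 289.7 mOsm/kg ≈ 289.7 mOsm/kg
Osmolar gap = measured − calculated = 311 − 289.7 = 21.3 mOsm/kg

21.3 mOsm/kg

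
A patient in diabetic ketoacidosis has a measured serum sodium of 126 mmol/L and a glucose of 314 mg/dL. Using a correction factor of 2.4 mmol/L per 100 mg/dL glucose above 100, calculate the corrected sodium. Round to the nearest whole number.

131 mmol/L

Corrected Na = measured Na + 2.4 · (glucose − 100)/100
= 126 + 2.4 · (314 − 100)/100
= 126 + 5.1
= 131.1 mmol/L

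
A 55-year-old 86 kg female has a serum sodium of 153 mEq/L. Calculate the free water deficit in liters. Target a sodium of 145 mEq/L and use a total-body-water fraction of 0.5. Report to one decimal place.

2.4 L

TBW = 0.5 · 86 = 43 L
Free water deficit = TBW · (Na/145 − 1)
= 43 · (153/145 − 1)
= 43 · 0.0552
= 2.37 L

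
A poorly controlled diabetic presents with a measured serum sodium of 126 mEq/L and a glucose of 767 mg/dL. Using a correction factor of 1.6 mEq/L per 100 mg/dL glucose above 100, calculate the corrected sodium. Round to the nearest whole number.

Corrected Na = measured Na + 1.6 · (glucose − 100)/100
= 126 + 1.6 · (767 − 100)/100
= 126 + 10.7
= 136.7 mEq/L

137 mEq/L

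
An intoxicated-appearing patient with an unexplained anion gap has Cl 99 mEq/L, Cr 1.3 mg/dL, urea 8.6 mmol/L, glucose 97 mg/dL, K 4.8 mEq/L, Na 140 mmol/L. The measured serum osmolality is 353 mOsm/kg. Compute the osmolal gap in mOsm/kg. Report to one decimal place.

59.0 mOsm/kg

Calculated osmolality = 2·Na + glucose/18 + urea
= 2·140 + 97/18 + 8.6
= 280 + 5.39 + 8.60
= 293.99 mOsm/kg ≈ 294.0 mOsm/kg
Osmolar gap = measured − calculated = 353 − 294.0 = 59.0 mOsm/kg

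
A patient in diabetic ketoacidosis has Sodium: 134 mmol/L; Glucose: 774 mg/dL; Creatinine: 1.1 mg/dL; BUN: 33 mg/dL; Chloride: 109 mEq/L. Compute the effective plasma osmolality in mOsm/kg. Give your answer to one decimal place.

Effective osmolality excludes urea (freely permeant across cell membranes):
2·Na + glucose/18
= 2·134 + 774/18
= 268 + 43
= 311 mOsm/kg

311.0 mOsm/kg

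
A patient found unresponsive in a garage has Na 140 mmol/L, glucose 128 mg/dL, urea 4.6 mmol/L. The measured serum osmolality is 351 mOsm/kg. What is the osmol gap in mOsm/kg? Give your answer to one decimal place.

Calculated osmolality = 2·Na + glucose/18 + urea
= 2·140 + 128/18 + 4.6
= 280 + 7.11 + 4.60
= 291.71 mOsm/kg ≈ 291.7 mOsm/kg
Osmolar gap = measured − calculated = 351 − 291.7 = 59.3 mOsm/kg

59.3 mOsm/kg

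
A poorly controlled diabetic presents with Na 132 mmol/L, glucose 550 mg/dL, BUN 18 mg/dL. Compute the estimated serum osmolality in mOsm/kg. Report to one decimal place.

Calculated osmolality = 2·Na + glucose/18 + BUN/2.8
= 2·132 + 550/18 + 18/2.8
= 264 + 30.56 + 6.43
= 300.99 mOsm/kg

301.0 mOsm/kg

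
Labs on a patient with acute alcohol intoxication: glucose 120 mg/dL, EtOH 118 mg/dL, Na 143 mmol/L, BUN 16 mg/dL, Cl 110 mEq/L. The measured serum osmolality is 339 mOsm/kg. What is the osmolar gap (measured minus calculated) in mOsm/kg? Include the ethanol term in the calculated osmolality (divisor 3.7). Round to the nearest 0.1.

8.7 mOsm/kg

Calculated osmolality = 2·Na + glucose/18 + BUN/2.8 + ethanol/3.7
= 2·143 + 120/18 + 16/2.8 + 118/3.7
= 286 + 6.67 + 5.71 + 31.89
= 330.27 mOsm/kg ≈ 330.3 mOsm/kg
Osmolar gap = measured − calculated = 339 − 330.3 = 8.7 mOsm/kg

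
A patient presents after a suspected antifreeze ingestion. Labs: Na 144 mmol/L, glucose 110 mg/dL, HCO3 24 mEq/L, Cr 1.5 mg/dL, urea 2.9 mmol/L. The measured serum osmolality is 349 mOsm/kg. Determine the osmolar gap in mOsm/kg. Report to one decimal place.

52.0 mOsm/kg

Calculated osmolality = 2·Na + glucose/18 + urea
= 2·144 + 110/18 + 2.9
= 288 + 6.11 + 2.90
= 297.01 mOsm/kg ≈ 297.0 mOsm/kg
Osmolar gap = measured − calculated = 349 − 297.0 = 52.0 mOsm/kg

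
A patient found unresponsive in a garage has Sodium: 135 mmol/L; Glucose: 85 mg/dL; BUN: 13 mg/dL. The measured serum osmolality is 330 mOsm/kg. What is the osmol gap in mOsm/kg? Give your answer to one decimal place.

Calculated osmolality = 2·Na + glucose/18 + BUN/2.8
= 2·135 + 85/18 + 13/2.8
= 270 + 4.72 + 4.64
= 279.36 mOsm/kg ≈ 279.4 mOsm/kg
Osmolar gap = measured − calculated = 330 − 279.4 = 50.6 mOsm/kg

50.6 mOsm/kg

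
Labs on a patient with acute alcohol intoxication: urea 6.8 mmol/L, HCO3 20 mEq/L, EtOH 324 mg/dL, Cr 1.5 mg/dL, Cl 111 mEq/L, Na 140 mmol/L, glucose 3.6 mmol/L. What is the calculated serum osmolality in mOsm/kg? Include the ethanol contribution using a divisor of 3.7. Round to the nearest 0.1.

378.0 mOsm/kg

Calculated osmolality = 2·Na + glucose + urea + ethanol/3.7
= 2·140 + 3.6 + 6.8 + 324/3.7
= 280 + 3.60 + 6.80 + 87.57
= 377.97 mOsm/kg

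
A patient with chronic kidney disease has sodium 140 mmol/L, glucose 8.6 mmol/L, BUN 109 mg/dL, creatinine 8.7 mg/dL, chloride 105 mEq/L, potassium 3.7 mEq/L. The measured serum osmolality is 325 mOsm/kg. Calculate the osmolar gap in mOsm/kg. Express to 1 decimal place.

-2.5 mOsm/kg

Calculated osmolality = 2·Na + glucose + BUN/2.8
= 2·140 + 8.6 + 109/2.8
= 280 + 8.60 + 38.93
= 327.53 mOsm/kg ≈ 327.5 mOsm/kg
Osmolar gap = measured − calculated = 325 − 327.5 = -2.5 mOsm/kg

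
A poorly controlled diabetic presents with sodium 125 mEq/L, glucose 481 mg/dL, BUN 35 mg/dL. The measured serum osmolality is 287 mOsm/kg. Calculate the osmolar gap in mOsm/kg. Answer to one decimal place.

Calculated osmolality = 2·Na + glucose/18 + BUN/2.8
= 2·125 + 481/18 + 35/2.8
= 250 + 26.72 + 12.50
= 289.22 mOsm/kg ≈ 289.2 mOsm/kg
Osmolar gap = measured − calculated = 287 − 289.2 = -2.2 mOsm/kg

-2.2 mOsm/kg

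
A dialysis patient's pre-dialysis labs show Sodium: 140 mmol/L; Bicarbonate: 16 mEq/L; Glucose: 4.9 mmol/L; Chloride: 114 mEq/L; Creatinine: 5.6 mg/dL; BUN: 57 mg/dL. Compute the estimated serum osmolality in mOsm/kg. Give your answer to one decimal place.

305.3 mOsm/kg

Calculated osmolality = 2·Na + glucose + BUN/2.8
= 2·140 + 4.9 + 57/2.8
= 280 + 4.90 + 20.36
= 305.26 mOsm/kg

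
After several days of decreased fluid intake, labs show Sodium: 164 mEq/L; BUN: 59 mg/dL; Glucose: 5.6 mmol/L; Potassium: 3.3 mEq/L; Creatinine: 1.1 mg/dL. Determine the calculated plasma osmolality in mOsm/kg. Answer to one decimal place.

Calculated osmolality = 2·Na + glucose + BUN/2.8
= 2·164 + 5.6 + 59/2.8
= 328 + 5.60 + 21.07
= 354.67 mOsm/kg

354.7 mOsm/kg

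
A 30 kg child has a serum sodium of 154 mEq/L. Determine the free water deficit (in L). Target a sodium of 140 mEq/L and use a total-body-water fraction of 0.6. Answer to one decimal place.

1.8 L

TBW = 0.6 · 30 = 18 L
Free water deficit = TBW · (Na/140 − 1)
= 18 · (154/140 − 1)
= 18 · 0.1
= 1.8 L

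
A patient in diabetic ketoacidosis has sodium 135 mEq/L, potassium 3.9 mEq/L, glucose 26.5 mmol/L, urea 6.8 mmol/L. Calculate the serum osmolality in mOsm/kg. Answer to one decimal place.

Calculated osmolality = 2·Na + glucose + urea
= 2·135 + 26.5 + 6.8
= 270 + 26.50 + 6.80
= 303.3 mOsm/kg

303.3 mOsm/kg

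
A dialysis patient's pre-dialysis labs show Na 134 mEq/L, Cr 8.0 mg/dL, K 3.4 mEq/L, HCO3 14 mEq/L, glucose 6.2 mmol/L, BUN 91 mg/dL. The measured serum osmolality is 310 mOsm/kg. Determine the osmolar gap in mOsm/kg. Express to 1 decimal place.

3.3 mOsm/kg

Calculated osmolality = 2·Na + glucose + BUN/2.8
= 2·134 + 6.2 + 91/2.8
= 268 + 6.20 + 32.50
= 306.7 mOsm/kg ≈ 306.7 mOsm/kg
Osmolar gap = measured − calculated = 310 − 306.7 = 3.3 mOsm/kg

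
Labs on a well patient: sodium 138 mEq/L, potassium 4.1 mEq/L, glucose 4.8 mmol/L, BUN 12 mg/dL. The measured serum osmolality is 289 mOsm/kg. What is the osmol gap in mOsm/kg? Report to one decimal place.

3.9 mOsm/kg

Calculated osmolality = 2·Na + glucose + BUN/2.8
= 2·138 + 4.8 + 12/2.8
= 276 + 4.80 + 4.29
= 285.09 mOsm/kg ≈ 285.1 mOsm/kg
Osmolar gap = measured − calculated = 289 − 285.1 = 3.9 mOsm/kg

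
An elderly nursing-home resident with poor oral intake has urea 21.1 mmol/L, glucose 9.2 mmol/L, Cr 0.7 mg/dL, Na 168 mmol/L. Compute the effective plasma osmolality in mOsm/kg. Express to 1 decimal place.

Effective osmolality excludes urea (freely permeant across cell membranes):
2·Na + glucose
= 2·168 + 9.2
= 336 + 9.2
= 345.2 mOsm/kg

345.2 mOsm/kg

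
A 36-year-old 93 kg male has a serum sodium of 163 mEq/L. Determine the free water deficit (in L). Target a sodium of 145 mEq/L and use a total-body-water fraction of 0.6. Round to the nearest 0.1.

TBW = 0.6 · 93 = 55.8 L
Free water deficit = TBW · (Na/145 − 1)
= 55.8 · (163/145 − 1)
= 55.8 · 0.1241
= 6.92 L

6.9 L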